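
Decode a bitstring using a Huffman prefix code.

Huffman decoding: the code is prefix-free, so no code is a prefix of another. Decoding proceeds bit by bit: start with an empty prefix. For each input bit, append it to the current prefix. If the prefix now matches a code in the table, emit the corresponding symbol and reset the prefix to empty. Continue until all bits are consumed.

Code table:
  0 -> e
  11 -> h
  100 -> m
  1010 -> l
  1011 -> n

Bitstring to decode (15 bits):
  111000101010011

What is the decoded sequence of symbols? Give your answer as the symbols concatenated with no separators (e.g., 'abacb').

Answer: hmelmh

Derivation:
Bit 0: prefix='1' (no match yet)
Bit 1: prefix='11' -> emit 'h', reset
Bit 2: prefix='1' (no match yet)
Bit 3: prefix='10' (no match yet)
Bit 4: prefix='100' -> emit 'm', reset
Bit 5: prefix='0' -> emit 'e', reset
Bit 6: prefix='1' (no match yet)
Bit 7: prefix='10' (no match yet)
Bit 8: prefix='101' (no match yet)
Bit 9: prefix='1010' -> emit 'l', reset
Bit 10: prefix='1' (no match yet)
Bit 11: prefix='10' (no match yet)
Bit 12: prefix='100' -> emit 'm', reset
Bit 13: prefix='1' (no match yet)
Bit 14: prefix='11' -> emit 'h', reset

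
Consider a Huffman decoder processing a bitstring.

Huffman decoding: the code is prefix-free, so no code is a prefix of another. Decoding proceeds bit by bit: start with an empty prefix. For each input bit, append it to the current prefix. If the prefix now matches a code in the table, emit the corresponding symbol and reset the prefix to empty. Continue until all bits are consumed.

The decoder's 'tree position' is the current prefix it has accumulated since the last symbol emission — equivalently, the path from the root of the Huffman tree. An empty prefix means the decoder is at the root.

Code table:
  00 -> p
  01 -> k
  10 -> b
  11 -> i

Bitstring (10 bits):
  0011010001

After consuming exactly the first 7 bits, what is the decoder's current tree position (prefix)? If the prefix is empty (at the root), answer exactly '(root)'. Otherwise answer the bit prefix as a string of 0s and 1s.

Bit 0: prefix='0' (no match yet)
Bit 1: prefix='00' -> emit 'p', reset
Bit 2: prefix='1' (no match yet)
Bit 3: prefix='11' -> emit 'i', reset
Bit 4: prefix='0' (no match yet)
Bit 5: prefix='01' -> emit 'k', reset
Bit 6: prefix='0' (no match yet)

Answer: 0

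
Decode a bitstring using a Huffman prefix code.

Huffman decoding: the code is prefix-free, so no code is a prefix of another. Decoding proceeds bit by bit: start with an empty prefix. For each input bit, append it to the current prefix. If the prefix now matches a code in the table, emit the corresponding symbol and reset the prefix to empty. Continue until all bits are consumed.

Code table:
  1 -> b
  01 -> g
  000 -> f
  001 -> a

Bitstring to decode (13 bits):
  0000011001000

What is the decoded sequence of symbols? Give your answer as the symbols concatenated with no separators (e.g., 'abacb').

Answer: fabaf

Derivation:
Bit 0: prefix='0' (no match yet)
Bit 1: prefix='00' (no match yet)
Bit 2: prefix='000' -> emit 'f', reset
Bit 3: prefix='0' (no match yet)
Bit 4: prefix='00' (no match yet)
Bit 5: prefix='001' -> emit 'a', reset
Bit 6: prefix='1' -> emit 'b', reset
Bit 7: prefix='0' (no match yet)
Bit 8: prefix='00' (no match yet)
Bit 9: prefix='001' -> emit 'a', reset
Bit 10: prefix='0' (no match yet)
Bit 11: prefix='00' (no match yet)
Bit 12: prefix='000' -> emit 'f', reset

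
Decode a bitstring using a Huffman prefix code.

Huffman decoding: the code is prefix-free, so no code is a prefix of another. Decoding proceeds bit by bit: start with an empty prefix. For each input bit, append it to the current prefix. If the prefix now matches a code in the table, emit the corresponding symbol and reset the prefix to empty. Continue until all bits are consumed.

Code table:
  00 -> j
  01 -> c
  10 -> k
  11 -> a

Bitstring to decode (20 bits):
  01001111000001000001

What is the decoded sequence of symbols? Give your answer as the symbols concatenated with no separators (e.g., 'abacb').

Answer: cjaajjcjjc

Derivation:
Bit 0: prefix='0' (no match yet)
Bit 1: prefix='01' -> emit 'c', reset
Bit 2: prefix='0' (no match yet)
Bit 3: prefix='00' -> emit 'j', reset
Bit 4: prefix='1' (no match yet)
Bit 5: prefix='11' -> emit 'a', reset
Bit 6: prefix='1' (no match yet)
Bit 7: prefix='11' -> emit 'a', reset
Bit 8: prefix='0' (no match yet)
Bit 9: prefix='00' -> emit 'j', reset
Bit 10: prefix='0' (no match yet)
Bit 11: prefix='00' -> emit 'j', reset
Bit 12: prefix='0' (no match yet)
Bit 13: prefix='01' -> emit 'c', reset
Bit 14: prefix='0' (no match yet)
Bit 15: prefix='00' -> emit 'j', reset
Bit 16: prefix='0' (no match yet)
Bit 17: prefix='00' -> emit 'j', reset
Bit 18: prefix='0' (no match yet)
Bit 19: prefix='01' -> emit 'c', reset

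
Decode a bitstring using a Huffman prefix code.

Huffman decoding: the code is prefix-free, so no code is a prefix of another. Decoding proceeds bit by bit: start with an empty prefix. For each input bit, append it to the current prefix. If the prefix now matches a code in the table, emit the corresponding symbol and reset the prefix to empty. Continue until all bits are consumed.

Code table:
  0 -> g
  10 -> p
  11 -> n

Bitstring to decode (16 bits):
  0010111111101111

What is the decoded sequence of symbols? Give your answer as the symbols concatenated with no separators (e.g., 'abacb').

Answer: ggpnnnpnn

Derivation:
Bit 0: prefix='0' -> emit 'g', reset
Bit 1: prefix='0' -> emit 'g', reset
Bit 2: prefix='1' (no match yet)
Bit 3: prefix='10' -> emit 'p', reset
Bit 4: prefix='1' (no match yet)
Bit 5: prefix='11' -> emit 'n', reset
Bit 6: prefix='1' (no match yet)
Bit 7: prefix='11' -> emit 'n', reset
Bit 8: prefix='1' (no match yet)
Bit 9: prefix='11' -> emit 'n', reset
Bit 10: prefix='1' (no match yet)
Bit 11: prefix='10' -> emit 'p', reset
Bit 12: prefix='1' (no match yet)
Bit 13: prefix='11' -> emit 'n', reset
Bit 14: prefix='1' (no match yet)
Bit 15: prefix='11' -> emit 'n', reset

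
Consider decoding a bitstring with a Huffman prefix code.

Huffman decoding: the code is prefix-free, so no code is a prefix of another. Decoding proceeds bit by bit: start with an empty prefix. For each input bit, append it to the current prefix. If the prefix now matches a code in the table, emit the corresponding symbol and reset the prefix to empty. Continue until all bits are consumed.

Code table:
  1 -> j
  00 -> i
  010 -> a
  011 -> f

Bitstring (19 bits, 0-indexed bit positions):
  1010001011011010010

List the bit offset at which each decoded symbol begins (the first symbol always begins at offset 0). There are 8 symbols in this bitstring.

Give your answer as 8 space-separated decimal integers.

Bit 0: prefix='1' -> emit 'j', reset
Bit 1: prefix='0' (no match yet)
Bit 2: prefix='01' (no match yet)
Bit 3: prefix='010' -> emit 'a', reset
Bit 4: prefix='0' (no match yet)
Bit 5: prefix='00' -> emit 'i', reset
Bit 6: prefix='1' -> emit 'j', reset
Bit 7: prefix='0' (no match yet)
Bit 8: prefix='01' (no match yet)
Bit 9: prefix='011' -> emit 'f', reset
Bit 10: prefix='0' (no match yet)
Bit 11: prefix='01' (no match yet)
Bit 12: prefix='011' -> emit 'f', reset
Bit 13: prefix='0' (no match yet)
Bit 14: prefix='01' (no match yet)
Bit 15: prefix='010' -> emit 'a', reset
Bit 16: prefix='0' (no match yet)
Bit 17: prefix='01' (no match yet)
Bit 18: prefix='010' -> emit 'a', reset

Answer: 0 1 4 6 7 10 13 16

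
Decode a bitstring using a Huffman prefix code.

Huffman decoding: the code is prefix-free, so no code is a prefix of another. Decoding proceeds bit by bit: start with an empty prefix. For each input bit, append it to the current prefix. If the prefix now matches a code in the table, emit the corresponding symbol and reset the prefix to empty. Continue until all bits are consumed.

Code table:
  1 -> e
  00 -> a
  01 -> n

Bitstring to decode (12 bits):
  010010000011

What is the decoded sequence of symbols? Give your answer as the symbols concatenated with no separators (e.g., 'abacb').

Answer: naeaane

Derivation:
Bit 0: prefix='0' (no match yet)
Bit 1: prefix='01' -> emit 'n', reset
Bit 2: prefix='0' (no match yet)
Bit 3: prefix='00' -> emit 'a', reset
Bit 4: prefix='1' -> emit 'e', reset
Bit 5: prefix='0' (no match yet)
Bit 6: prefix='00' -> emit 'a', reset
Bit 7: prefix='0' (no match yet)
Bit 8: prefix='00' -> emit 'a', reset
Bit 9: prefix='0' (no match yet)
Bit 10: prefix='01' -> emit 'n', reset
Bit 11: prefix='1' -> emit 'e', reset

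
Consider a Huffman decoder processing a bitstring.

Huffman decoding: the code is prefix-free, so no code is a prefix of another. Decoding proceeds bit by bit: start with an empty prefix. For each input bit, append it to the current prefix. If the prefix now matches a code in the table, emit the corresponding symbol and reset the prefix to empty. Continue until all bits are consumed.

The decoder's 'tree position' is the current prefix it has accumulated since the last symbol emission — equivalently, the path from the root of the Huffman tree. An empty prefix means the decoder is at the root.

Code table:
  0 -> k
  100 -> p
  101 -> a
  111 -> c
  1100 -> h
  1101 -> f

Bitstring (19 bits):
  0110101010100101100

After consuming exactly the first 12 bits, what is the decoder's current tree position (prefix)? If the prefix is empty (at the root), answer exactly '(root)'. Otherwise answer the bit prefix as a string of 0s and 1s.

Answer: 10

Derivation:
Bit 0: prefix='0' -> emit 'k', reset
Bit 1: prefix='1' (no match yet)
Bit 2: prefix='11' (no match yet)
Bit 3: prefix='110' (no match yet)
Bit 4: prefix='1101' -> emit 'f', reset
Bit 5: prefix='0' -> emit 'k', reset
Bit 6: prefix='1' (no match yet)
Bit 7: prefix='10' (no match yet)
Bit 8: prefix='101' -> emit 'a', reset
Bit 9: prefix='0' -> emit 'k', reset
Bit 10: prefix='1' (no match yet)
Bit 11: prefix='10' (no match yet)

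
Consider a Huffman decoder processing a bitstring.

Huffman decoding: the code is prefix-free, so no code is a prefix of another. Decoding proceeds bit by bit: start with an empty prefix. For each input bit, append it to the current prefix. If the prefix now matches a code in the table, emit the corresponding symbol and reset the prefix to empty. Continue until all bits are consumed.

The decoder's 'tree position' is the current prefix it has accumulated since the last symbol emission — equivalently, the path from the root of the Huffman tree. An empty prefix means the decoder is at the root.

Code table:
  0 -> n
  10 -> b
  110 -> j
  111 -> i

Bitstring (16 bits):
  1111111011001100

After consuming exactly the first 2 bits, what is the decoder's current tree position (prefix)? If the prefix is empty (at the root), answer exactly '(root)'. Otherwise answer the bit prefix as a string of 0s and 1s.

Answer: 11

Derivation:
Bit 0: prefix='1' (no match yet)
Bit 1: prefix='11' (no match yet)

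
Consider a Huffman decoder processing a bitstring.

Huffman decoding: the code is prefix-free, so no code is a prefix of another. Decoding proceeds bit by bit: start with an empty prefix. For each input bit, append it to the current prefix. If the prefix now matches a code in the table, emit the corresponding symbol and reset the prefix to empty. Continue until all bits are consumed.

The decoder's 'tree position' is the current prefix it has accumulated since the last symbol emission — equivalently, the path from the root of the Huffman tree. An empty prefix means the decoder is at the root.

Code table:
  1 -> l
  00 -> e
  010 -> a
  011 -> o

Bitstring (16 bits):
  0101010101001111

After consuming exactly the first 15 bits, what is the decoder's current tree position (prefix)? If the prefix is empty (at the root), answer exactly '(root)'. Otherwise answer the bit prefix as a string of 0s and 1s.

Bit 0: prefix='0' (no match yet)
Bit 1: prefix='01' (no match yet)
Bit 2: prefix='010' -> emit 'a', reset
Bit 3: prefix='1' -> emit 'l', reset
Bit 4: prefix='0' (no match yet)
Bit 5: prefix='01' (no match yet)
Bit 6: prefix='010' -> emit 'a', reset
Bit 7: prefix='1' -> emit 'l', reset
Bit 8: prefix='0' (no match yet)
Bit 9: prefix='01' (no match yet)
Bit 10: prefix='010' -> emit 'a', reset
Bit 11: prefix='0' (no match yet)
Bit 12: prefix='01' (no match yet)
Bit 13: prefix='011' -> emit 'o', reset
Bit 14: prefix='1' -> emit 'l', reset

Answer: (root)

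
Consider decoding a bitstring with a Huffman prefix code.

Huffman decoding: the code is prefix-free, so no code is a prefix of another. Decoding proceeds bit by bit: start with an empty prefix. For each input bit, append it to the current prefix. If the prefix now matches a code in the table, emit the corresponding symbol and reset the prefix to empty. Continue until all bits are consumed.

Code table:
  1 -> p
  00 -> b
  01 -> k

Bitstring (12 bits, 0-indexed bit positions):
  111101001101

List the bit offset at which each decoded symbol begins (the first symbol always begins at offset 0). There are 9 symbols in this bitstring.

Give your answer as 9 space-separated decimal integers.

Answer: 0 1 2 3 4 6 8 9 10

Derivation:
Bit 0: prefix='1' -> emit 'p', reset
Bit 1: prefix='1' -> emit 'p', reset
Bit 2: prefix='1' -> emit 'p', reset
Bit 3: prefix='1' -> emit 'p', reset
Bit 4: prefix='0' (no match yet)
Bit 5: prefix='01' -> emit 'k', reset
Bit 6: prefix='0' (no match yet)
Bit 7: prefix='00' -> emit 'b', reset
Bit 8: prefix='1' -> emit 'p', reset
Bit 9: prefix='1' -> emit 'p', reset
Bit 10: prefix='0' (no match yet)
Bit 11: prefix='01' -> emit 'k', reset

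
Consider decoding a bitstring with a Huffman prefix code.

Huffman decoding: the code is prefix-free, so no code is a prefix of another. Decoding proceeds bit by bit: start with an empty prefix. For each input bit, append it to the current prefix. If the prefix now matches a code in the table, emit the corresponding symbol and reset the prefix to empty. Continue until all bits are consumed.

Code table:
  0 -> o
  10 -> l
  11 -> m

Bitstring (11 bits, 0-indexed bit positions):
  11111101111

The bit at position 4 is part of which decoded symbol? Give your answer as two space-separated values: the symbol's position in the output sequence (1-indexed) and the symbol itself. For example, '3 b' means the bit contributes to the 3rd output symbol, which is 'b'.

Bit 0: prefix='1' (no match yet)
Bit 1: prefix='11' -> emit 'm', reset
Bit 2: prefix='1' (no match yet)
Bit 3: prefix='11' -> emit 'm', reset
Bit 4: prefix='1' (no match yet)
Bit 5: prefix='11' -> emit 'm', reset
Bit 6: prefix='0' -> emit 'o', reset
Bit 7: prefix='1' (no match yet)
Bit 8: prefix='11' -> emit 'm', reset

Answer: 3 m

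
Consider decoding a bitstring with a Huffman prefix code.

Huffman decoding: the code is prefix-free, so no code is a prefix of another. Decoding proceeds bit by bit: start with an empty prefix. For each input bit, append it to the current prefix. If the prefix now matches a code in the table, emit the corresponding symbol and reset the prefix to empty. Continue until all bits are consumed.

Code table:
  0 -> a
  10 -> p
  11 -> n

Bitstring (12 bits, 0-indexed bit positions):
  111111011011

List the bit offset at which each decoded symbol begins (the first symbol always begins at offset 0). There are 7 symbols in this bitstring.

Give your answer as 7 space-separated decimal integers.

Bit 0: prefix='1' (no match yet)
Bit 1: prefix='11' -> emit 'n', reset
Bit 2: prefix='1' (no match yet)
Bit 3: prefix='11' -> emit 'n', reset
Bit 4: prefix='1' (no match yet)
Bit 5: prefix='11' -> emit 'n', reset
Bit 6: prefix='0' -> emit 'a', reset
Bit 7: prefix='1' (no match yet)
Bit 8: prefix='11' -> emit 'n', reset
Bit 9: prefix='0' -> emit 'a', reset
Bit 10: prefix='1' (no match yet)
Bit 11: prefix='11' -> emit 'n', reset

Answer: 0 2 4 6 7 9 10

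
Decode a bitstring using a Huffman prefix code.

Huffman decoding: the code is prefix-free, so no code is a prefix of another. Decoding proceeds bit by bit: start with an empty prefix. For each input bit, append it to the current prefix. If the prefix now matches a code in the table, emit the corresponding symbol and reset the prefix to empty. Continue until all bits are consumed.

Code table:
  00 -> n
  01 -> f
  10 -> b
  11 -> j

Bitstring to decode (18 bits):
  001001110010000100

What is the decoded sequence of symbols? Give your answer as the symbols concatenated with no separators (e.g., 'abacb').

Bit 0: prefix='0' (no match yet)
Bit 1: prefix='00' -> emit 'n', reset
Bit 2: prefix='1' (no match yet)
Bit 3: prefix='10' -> emit 'b', reset
Bit 4: prefix='0' (no match yet)
Bit 5: prefix='01' -> emit 'f', reset
Bit 6: prefix='1' (no match yet)
Bit 7: prefix='11' -> emit 'j', reset
Bit 8: prefix='0' (no match yet)
Bit 9: prefix='00' -> emit 'n', reset
Bit 10: prefix='1' (no match yet)
Bit 11: prefix='10' -> emit 'b', reset
Bit 12: prefix='0' (no match yet)
Bit 13: prefix='00' -> emit 'n', reset
Bit 14: prefix='0' (no match yet)
Bit 15: prefix='01' -> emit 'f', reset
Bit 16: prefix='0' (no match yet)
Bit 17: prefix='00' -> emit 'n', reset

Answer: nbfjnbnfn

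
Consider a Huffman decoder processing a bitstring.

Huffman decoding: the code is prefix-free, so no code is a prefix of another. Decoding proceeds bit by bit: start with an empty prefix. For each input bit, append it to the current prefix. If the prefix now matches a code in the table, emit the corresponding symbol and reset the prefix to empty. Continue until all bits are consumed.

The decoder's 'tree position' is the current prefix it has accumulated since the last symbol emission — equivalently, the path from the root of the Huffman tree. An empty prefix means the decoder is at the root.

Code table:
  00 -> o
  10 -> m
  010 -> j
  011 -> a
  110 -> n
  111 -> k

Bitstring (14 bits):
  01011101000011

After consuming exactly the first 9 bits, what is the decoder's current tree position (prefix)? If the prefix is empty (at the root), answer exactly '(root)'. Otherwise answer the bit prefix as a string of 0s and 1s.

Answer: (root)

Derivation:
Bit 0: prefix='0' (no match yet)
Bit 1: prefix='01' (no match yet)
Bit 2: prefix='010' -> emit 'j', reset
Bit 3: prefix='1' (no match yet)
Bit 4: prefix='11' (no match yet)
Bit 5: prefix='111' -> emit 'k', reset
Bit 6: prefix='0' (no match yet)
Bit 7: prefix='01' (no match yet)
Bit 8: prefix='010' -> emit 'j', reset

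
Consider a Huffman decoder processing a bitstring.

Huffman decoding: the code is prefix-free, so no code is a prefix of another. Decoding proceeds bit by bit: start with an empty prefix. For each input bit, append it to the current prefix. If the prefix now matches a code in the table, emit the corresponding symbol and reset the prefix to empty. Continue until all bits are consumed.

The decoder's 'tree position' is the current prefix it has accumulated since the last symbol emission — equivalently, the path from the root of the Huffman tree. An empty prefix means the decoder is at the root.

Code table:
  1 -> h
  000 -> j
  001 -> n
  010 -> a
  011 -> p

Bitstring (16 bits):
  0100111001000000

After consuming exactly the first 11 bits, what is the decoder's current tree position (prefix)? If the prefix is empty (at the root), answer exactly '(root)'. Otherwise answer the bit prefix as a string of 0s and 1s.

Answer: 0

Derivation:
Bit 0: prefix='0' (no match yet)
Bit 1: prefix='01' (no match yet)
Bit 2: prefix='010' -> emit 'a', reset
Bit 3: prefix='0' (no match yet)
Bit 4: prefix='01' (no match yet)
Bit 5: prefix='011' -> emit 'p', reset
Bit 6: prefix='1' -> emit 'h', reset
Bit 7: prefix='0' (no match yet)
Bit 8: prefix='00' (no match yet)
Bit 9: prefix='001' -> emit 'n', reset
Bit 10: prefix='0' (no match yet)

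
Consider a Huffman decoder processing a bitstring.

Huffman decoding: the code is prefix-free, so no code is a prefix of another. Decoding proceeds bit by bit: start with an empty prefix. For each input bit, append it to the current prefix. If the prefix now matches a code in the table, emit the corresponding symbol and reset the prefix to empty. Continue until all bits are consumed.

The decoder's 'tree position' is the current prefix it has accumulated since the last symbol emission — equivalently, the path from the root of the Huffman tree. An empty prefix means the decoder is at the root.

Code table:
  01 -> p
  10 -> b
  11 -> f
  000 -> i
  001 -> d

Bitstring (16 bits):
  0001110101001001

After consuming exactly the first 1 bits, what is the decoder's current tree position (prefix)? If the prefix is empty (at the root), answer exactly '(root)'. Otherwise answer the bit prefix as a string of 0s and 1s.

Answer: 0

Derivation:
Bit 0: prefix='0' (no match yet)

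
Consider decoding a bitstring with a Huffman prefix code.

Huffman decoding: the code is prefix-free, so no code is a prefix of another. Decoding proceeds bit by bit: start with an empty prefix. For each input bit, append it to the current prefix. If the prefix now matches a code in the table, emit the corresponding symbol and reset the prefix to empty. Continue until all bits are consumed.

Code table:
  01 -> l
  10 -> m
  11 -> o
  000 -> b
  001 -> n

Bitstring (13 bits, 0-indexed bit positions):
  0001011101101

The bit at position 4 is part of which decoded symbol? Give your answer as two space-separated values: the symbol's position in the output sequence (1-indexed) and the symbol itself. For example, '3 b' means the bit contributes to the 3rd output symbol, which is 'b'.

Answer: 2 m

Derivation:
Bit 0: prefix='0' (no match yet)
Bit 1: prefix='00' (no match yet)
Bit 2: prefix='000' -> emit 'b', reset
Bit 3: prefix='1' (no match yet)
Bit 4: prefix='10' -> emit 'm', reset
Bit 5: prefix='1' (no match yet)
Bit 6: prefix='11' -> emit 'o', reset
Bit 7: prefix='1' (no match yet)
Bit 8: prefix='10' -> emit 'm', reset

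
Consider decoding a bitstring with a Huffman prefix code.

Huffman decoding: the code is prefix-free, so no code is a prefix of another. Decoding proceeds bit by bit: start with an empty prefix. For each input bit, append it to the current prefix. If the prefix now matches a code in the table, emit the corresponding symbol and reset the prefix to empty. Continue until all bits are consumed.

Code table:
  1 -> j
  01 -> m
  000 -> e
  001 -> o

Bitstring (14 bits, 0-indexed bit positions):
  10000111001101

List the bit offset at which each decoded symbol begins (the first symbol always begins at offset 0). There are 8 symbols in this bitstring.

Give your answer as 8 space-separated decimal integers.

Bit 0: prefix='1' -> emit 'j', reset
Bit 1: prefix='0' (no match yet)
Bit 2: prefix='00' (no match yet)
Bit 3: prefix='000' -> emit 'e', reset
Bit 4: prefix='0' (no match yet)
Bit 5: prefix='01' -> emit 'm', reset
Bit 6: prefix='1' -> emit 'j', reset
Bit 7: prefix='1' -> emit 'j', reset
Bit 8: prefix='0' (no match yet)
Bit 9: prefix='00' (no match yet)
Bit 10: prefix='001' -> emit 'o', reset
Bit 11: prefix='1' -> emit 'j', reset
Bit 12: prefix='0' (no match yet)
Bit 13: prefix='01' -> emit 'm', reset

Answer: 0 1 4 6 7 8 11 12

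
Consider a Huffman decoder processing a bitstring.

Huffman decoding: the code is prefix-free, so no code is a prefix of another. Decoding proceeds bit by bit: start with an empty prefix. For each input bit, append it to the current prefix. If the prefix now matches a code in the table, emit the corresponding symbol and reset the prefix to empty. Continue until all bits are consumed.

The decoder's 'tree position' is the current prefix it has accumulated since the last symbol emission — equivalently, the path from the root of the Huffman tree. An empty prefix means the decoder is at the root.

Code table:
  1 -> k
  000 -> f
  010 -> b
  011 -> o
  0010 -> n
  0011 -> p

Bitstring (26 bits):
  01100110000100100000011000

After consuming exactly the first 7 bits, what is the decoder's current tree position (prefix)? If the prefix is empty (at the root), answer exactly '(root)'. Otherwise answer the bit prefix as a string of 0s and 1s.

Answer: (root)

Derivation:
Bit 0: prefix='0' (no match yet)
Bit 1: prefix='01' (no match yet)
Bit 2: prefix='011' -> emit 'o', reset
Bit 3: prefix='0' (no match yet)
Bit 4: prefix='00' (no match yet)
Bit 5: prefix='001' (no match yet)
Bit 6: prefix='0011' -> emit 'p', reset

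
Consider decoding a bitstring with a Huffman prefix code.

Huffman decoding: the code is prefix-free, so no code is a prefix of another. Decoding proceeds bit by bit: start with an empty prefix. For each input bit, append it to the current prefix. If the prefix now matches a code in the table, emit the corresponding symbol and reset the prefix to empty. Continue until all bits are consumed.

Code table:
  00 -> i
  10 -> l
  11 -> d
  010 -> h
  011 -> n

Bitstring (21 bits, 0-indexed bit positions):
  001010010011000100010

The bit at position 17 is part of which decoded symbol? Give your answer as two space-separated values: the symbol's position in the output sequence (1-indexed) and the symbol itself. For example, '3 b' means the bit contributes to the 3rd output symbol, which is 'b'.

Bit 0: prefix='0' (no match yet)
Bit 1: prefix='00' -> emit 'i', reset
Bit 2: prefix='1' (no match yet)
Bit 3: prefix='10' -> emit 'l', reset
Bit 4: prefix='1' (no match yet)
Bit 5: prefix='10' -> emit 'l', reset
Bit 6: prefix='0' (no match yet)
Bit 7: prefix='01' (no match yet)
Bit 8: prefix='010' -> emit 'h', reset
Bit 9: prefix='0' (no match yet)
Bit 10: prefix='01' (no match yet)
Bit 11: prefix='011' -> emit 'n', reset
Bit 12: prefix='0' (no match yet)
Bit 13: prefix='00' -> emit 'i', reset
Bit 14: prefix='0' (no match yet)
Bit 15: prefix='01' (no match yet)
Bit 16: prefix='010' -> emit 'h', reset
Bit 17: prefix='0' (no match yet)
Bit 18: prefix='00' -> emit 'i', reset
Bit 19: prefix='1' (no match yet)
Bit 20: prefix='10' -> emit 'l', reset

Answer: 8 i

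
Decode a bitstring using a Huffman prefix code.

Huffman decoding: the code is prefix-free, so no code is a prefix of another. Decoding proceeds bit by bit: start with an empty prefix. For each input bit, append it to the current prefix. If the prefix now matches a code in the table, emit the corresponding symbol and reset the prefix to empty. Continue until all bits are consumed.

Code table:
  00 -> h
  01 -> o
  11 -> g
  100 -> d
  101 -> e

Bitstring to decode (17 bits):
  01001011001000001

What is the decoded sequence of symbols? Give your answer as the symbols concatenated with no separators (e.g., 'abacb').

Bit 0: prefix='0' (no match yet)
Bit 1: prefix='01' -> emit 'o', reset
Bit 2: prefix='0' (no match yet)
Bit 3: prefix='00' -> emit 'h', reset
Bit 4: prefix='1' (no match yet)
Bit 5: prefix='10' (no match yet)
Bit 6: prefix='101' -> emit 'e', reset
Bit 7: prefix='1' (no match yet)
Bit 8: prefix='10' (no match yet)
Bit 9: prefix='100' -> emit 'd', reset
Bit 10: prefix='1' (no match yet)
Bit 11: prefix='10' (no match yet)
Bit 12: prefix='100' -> emit 'd', reset
Bit 13: prefix='0' (no match yet)
Bit 14: prefix='00' -> emit 'h', reset
Bit 15: prefix='0' (no match yet)
Bit 16: prefix='01' -> emit 'o', reset

Answer: oheddho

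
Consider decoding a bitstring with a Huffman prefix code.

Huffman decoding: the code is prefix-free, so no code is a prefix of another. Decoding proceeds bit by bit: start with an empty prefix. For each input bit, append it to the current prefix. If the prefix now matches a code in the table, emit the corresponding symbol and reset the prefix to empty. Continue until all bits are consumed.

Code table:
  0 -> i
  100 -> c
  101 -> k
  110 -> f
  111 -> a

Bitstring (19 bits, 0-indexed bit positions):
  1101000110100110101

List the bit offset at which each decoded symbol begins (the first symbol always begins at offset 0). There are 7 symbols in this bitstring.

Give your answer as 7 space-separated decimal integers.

Answer: 0 3 6 7 10 13 16

Derivation:
Bit 0: prefix='1' (no match yet)
Bit 1: prefix='11' (no match yet)
Bit 2: prefix='110' -> emit 'f', reset
Bit 3: prefix='1' (no match yet)
Bit 4: prefix='10' (no match yet)
Bit 5: prefix='100' -> emit 'c', reset
Bit 6: prefix='0' -> emit 'i', reset
Bit 7: prefix='1' (no match yet)
Bit 8: prefix='11' (no match yet)
Bit 9: prefix='110' -> emit 'f', reset
Bit 10: prefix='1' (no match yet)
Bit 11: prefix='10' (no match yet)
Bit 12: prefix='100' -> emit 'c', reset
Bit 13: prefix='1' (no match yet)
Bit 14: prefix='11' (no match yet)
Bit 15: prefix='110' -> emit 'f', reset
Bit 16: prefix='1' (no match yet)
Bit 17: prefix='10' (no match yet)
Bit 18: prefix='101' -> emit 'k', reset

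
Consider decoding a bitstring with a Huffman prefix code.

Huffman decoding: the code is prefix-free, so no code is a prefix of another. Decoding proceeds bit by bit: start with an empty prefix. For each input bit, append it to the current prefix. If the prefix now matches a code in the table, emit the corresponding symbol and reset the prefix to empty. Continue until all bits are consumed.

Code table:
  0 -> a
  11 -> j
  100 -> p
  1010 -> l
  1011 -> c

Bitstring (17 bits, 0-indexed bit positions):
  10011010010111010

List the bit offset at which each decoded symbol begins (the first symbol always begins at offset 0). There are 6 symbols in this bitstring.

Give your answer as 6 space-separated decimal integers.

Bit 0: prefix='1' (no match yet)
Bit 1: prefix='10' (no match yet)
Bit 2: prefix='100' -> emit 'p', reset
Bit 3: prefix='1' (no match yet)
Bit 4: prefix='11' -> emit 'j', reset
Bit 5: prefix='0' -> emit 'a', reset
Bit 6: prefix='1' (no match yet)
Bit 7: prefix='10' (no match yet)
Bit 8: prefix='100' -> emit 'p', reset
Bit 9: prefix='1' (no match yet)
Bit 10: prefix='10' (no match yet)
Bit 11: prefix='101' (no match yet)
Bit 12: prefix='1011' -> emit 'c', reset
Bit 13: prefix='1' (no match yet)
Bit 14: prefix='10' (no match yet)
Bit 15: prefix='101' (no match yet)
Bit 16: prefix='1010' -> emit 'l', reset

Answer: 0 3 5 6 9 13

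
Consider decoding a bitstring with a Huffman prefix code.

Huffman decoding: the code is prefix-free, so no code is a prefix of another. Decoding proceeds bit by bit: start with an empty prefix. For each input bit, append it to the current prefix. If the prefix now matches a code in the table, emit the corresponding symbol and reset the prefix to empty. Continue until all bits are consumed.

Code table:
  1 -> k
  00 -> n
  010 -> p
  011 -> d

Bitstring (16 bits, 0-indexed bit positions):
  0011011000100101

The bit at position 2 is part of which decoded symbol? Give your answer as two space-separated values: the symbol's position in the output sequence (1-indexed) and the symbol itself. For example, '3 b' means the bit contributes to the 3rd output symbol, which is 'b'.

Bit 0: prefix='0' (no match yet)
Bit 1: prefix='00' -> emit 'n', reset
Bit 2: prefix='1' -> emit 'k', reset
Bit 3: prefix='1' -> emit 'k', reset
Bit 4: prefix='0' (no match yet)
Bit 5: prefix='01' (no match yet)
Bit 6: prefix='011' -> emit 'd', reset

Answer: 2 k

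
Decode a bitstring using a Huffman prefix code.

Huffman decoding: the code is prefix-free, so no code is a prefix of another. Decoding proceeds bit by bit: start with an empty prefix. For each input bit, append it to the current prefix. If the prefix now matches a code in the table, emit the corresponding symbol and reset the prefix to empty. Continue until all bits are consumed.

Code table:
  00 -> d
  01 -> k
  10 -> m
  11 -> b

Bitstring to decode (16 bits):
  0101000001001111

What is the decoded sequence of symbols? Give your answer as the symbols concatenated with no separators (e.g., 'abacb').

Bit 0: prefix='0' (no match yet)
Bit 1: prefix='01' -> emit 'k', reset
Bit 2: prefix='0' (no match yet)
Bit 3: prefix='01' -> emit 'k', reset
Bit 4: prefix='0' (no match yet)
Bit 5: prefix='00' -> emit 'd', reset
Bit 6: prefix='0' (no match yet)
Bit 7: prefix='00' -> emit 'd', reset
Bit 8: prefix='0' (no match yet)
Bit 9: prefix='01' -> emit 'k', reset
Bit 10: prefix='0' (no match yet)
Bit 11: prefix='00' -> emit 'd', reset
Bit 12: prefix='1' (no match yet)
Bit 13: prefix='11' -> emit 'b', reset
Bit 14: prefix='1' (no match yet)
Bit 15: prefix='11' -> emit 'b', reset

Answer: kkddkdbb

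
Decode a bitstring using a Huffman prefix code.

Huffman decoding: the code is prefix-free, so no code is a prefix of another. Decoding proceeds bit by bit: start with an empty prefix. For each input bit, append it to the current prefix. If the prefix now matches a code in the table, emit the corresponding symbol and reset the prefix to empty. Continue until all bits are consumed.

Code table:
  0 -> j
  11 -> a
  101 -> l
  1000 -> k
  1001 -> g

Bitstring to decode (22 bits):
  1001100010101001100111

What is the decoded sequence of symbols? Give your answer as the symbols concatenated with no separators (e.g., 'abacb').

Bit 0: prefix='1' (no match yet)
Bit 1: prefix='10' (no match yet)
Bit 2: prefix='100' (no match yet)
Bit 3: prefix='1001' -> emit 'g', reset
Bit 4: prefix='1' (no match yet)
Bit 5: prefix='10' (no match yet)
Bit 6: prefix='100' (no match yet)
Bit 7: prefix='1000' -> emit 'k', reset
Bit 8: prefix='1' (no match yet)
Bit 9: prefix='10' (no match yet)
Bit 10: prefix='101' -> emit 'l', reset
Bit 11: prefix='0' -> emit 'j', reset
Bit 12: prefix='1' (no match yet)
Bit 13: prefix='10' (no match yet)
Bit 14: prefix='100' (no match yet)
Bit 15: prefix='1001' -> emit 'g', reset
Bit 16: prefix='1' (no match yet)
Bit 17: prefix='10' (no match yet)
Bit 18: prefix='100' (no match yet)
Bit 19: prefix='1001' -> emit 'g', reset
Bit 20: prefix='1' (no match yet)
Bit 21: prefix='11' -> emit 'a', reset

Answer: gkljgga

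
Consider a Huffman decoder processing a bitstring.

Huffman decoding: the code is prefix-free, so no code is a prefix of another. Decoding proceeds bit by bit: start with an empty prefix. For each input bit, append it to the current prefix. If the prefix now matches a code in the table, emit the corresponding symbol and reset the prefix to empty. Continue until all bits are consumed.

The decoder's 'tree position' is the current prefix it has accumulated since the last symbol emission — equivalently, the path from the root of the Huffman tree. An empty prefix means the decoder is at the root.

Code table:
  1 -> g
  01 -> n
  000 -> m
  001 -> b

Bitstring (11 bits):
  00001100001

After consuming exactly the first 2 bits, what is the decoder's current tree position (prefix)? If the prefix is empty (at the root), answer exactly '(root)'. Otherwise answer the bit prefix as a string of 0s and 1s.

Bit 0: prefix='0' (no match yet)
Bit 1: prefix='00' (no match yet)

Answer: 00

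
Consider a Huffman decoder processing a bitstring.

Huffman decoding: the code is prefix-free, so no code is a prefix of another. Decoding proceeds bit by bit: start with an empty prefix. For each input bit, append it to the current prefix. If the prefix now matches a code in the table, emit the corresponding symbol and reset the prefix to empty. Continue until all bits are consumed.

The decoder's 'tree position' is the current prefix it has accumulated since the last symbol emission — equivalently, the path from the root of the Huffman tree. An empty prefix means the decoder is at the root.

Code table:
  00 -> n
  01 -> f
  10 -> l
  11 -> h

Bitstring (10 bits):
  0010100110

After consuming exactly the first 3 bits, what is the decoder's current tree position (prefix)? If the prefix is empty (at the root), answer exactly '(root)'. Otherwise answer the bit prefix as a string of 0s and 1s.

Bit 0: prefix='0' (no match yet)
Bit 1: prefix='00' -> emit 'n', reset
Bit 2: prefix='1' (no match yet)

Answer: 1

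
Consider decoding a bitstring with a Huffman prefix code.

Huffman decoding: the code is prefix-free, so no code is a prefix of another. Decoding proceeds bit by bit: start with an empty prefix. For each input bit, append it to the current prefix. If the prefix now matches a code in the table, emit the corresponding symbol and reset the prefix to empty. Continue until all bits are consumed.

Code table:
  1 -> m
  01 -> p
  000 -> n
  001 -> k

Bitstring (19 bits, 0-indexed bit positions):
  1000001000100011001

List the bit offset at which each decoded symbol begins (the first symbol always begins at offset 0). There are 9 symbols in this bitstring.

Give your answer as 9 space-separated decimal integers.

Bit 0: prefix='1' -> emit 'm', reset
Bit 1: prefix='0' (no match yet)
Bit 2: prefix='00' (no match yet)
Bit 3: prefix='000' -> emit 'n', reset
Bit 4: prefix='0' (no match yet)
Bit 5: prefix='00' (no match yet)
Bit 6: prefix='001' -> emit 'k', reset
Bit 7: prefix='0' (no match yet)
Bit 8: prefix='00' (no match yet)
Bit 9: prefix='000' -> emit 'n', reset
Bit 10: prefix='1' -> emit 'm', reset
Bit 11: prefix='0' (no match yet)
Bit 12: prefix='00' (no match yet)
Bit 13: prefix='000' -> emit 'n', reset
Bit 14: prefix='1' -> emit 'm', reset
Bit 15: prefix='1' -> emit 'm', reset
Bit 16: prefix='0' (no match yet)
Bit 17: prefix='00' (no match yet)
Bit 18: prefix='001' -> emit 'k', reset

Answer: 0 1 4 7 10 11 14 15 16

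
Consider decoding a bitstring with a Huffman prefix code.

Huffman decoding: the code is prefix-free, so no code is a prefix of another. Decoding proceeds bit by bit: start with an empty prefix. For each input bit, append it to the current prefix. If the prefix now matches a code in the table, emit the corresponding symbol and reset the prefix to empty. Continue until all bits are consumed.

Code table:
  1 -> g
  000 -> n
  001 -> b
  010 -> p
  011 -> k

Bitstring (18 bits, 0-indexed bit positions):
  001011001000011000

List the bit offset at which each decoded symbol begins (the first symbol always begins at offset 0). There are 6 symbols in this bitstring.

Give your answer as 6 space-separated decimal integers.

Bit 0: prefix='0' (no match yet)
Bit 1: prefix='00' (no match yet)
Bit 2: prefix='001' -> emit 'b', reset
Bit 3: prefix='0' (no match yet)
Bit 4: prefix='01' (no match yet)
Bit 5: prefix='011' -> emit 'k', reset
Bit 6: prefix='0' (no match yet)
Bit 7: prefix='00' (no match yet)
Bit 8: prefix='001' -> emit 'b', reset
Bit 9: prefix='0' (no match yet)
Bit 10: prefix='00' (no match yet)
Bit 11: prefix='000' -> emit 'n', reset
Bit 12: prefix='0' (no match yet)
Bit 13: prefix='01' (no match yet)
Bit 14: prefix='011' -> emit 'k', reset
Bit 15: prefix='0' (no match yet)
Bit 16: prefix='00' (no match yet)
Bit 17: prefix='000' -> emit 'n', reset

Answer: 0 3 6 9 12 15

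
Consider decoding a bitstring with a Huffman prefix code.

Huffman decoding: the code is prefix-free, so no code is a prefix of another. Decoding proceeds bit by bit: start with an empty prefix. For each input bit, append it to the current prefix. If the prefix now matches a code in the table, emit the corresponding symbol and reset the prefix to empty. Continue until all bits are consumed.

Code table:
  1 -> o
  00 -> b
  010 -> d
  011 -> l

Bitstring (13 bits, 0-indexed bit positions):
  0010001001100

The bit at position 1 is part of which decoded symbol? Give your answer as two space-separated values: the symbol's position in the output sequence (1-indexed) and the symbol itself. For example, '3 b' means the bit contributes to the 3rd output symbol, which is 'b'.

Answer: 1 b

Derivation:
Bit 0: prefix='0' (no match yet)
Bit 1: prefix='00' -> emit 'b', reset
Bit 2: prefix='1' -> emit 'o', reset
Bit 3: prefix='0' (no match yet)
Bit 4: prefix='00' -> emit 'b', reset
Bit 5: prefix='0' (no match yet)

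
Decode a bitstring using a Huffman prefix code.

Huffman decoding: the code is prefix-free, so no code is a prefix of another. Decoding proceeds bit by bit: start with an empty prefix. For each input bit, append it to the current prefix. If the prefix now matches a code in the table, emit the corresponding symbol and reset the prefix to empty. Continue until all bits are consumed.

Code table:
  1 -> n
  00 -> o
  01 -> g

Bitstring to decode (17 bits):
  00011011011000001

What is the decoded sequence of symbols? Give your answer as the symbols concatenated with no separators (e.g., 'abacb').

Bit 0: prefix='0' (no match yet)
Bit 1: prefix='00' -> emit 'o', reset
Bit 2: prefix='0' (no match yet)
Bit 3: prefix='01' -> emit 'g', reset
Bit 4: prefix='1' -> emit 'n', reset
Bit 5: prefix='0' (no match yet)
Bit 6: prefix='01' -> emit 'g', reset
Bit 7: prefix='1' -> emit 'n', reset
Bit 8: prefix='0' (no match yet)
Bit 9: prefix='01' -> emit 'g', reset
Bit 10: prefix='1' -> emit 'n', reset
Bit 11: prefix='0' (no match yet)
Bit 12: prefix='00' -> emit 'o', reset
Bit 13: prefix='0' (no match yet)
Bit 14: prefix='00' -> emit 'o', reset
Bit 15: prefix='0' (no match yet)
Bit 16: prefix='01' -> emit 'g', reset

Answer: ogngngnoog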